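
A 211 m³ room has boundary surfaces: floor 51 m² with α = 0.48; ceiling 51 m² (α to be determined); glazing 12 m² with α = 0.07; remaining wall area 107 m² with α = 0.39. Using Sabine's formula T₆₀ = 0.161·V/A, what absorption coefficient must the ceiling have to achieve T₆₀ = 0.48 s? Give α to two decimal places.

0.07

Required total absorption A = 0.161·211/0.48 = 70.77 m².
Absorption from the other surfaces = 51·0.48 + 12·0.07 + 107·0.39 = 67.05 m², so the ceiling must supply 3.72 m² over 51 m².
α = 3.72/51 = 0.073.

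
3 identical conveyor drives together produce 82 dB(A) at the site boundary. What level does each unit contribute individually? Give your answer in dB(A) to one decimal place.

Dividing the total intensity by 3 lowers the level by 10·log₁₀ 3 = 4.771 dB: L₁ = 82 − 4.771.

77.2 dB(A)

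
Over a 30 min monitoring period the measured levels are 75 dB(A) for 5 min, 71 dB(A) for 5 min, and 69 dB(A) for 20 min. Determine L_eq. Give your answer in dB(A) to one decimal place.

Weight each interval's intensity by its duration and average over T = 30 min:
Σ tᵢ·10^(Lᵢ/10) = 5·10^(75/10) + 5·10^(71/10) + 20·10^(69/10) = 3.799e+08.
L_eq = 10·log₁₀(3.799e+08/30) = 71.03 dB(A).

71.0 dB(A)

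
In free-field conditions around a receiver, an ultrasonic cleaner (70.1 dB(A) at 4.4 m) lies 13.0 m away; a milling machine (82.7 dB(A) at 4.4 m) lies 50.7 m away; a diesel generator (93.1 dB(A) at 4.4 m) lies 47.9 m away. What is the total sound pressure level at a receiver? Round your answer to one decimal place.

73.0 dB(A)

Apply inverse-square spreading to bring every level to the receiver, then sum 10^(L/10).
ultrasonic cleaner: 70.1 − 20·log₁₀(13.0/4.4) = 70.1 − 9.41 = 60.69 dB(A).
milling machine: 82.7 − 20·log₁₀(50.7/4.4) = 82.7 − 21.23 = 61.47 dB(A).
diesel generator: 93.1 − 20·log₁₀(47.9/4.4) = 93.1 − 20.74 = 72.36 dB(A).
Σ 10^(L/10) = 1.980e+07 → L_total = 10·log₁₀(1.980e+07) = 72.97 dB(A).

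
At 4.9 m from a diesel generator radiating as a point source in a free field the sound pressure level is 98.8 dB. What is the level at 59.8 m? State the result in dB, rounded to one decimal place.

77.1 dB

Spherical spreading from a point source gives a 20·log₁₀(r₂/r₁) drop.
L₂ = 98.8 − 20·log₁₀(59.8/4.9) = 98.8 − 21.730 = 77.07 dB.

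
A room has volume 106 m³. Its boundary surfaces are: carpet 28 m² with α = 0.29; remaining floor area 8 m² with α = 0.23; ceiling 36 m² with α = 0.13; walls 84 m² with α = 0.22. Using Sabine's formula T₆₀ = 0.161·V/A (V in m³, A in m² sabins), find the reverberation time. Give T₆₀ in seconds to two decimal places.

0.52 s

Summing Sᵢαᵢ: 28·0.29 + 8·0.23 + 36·0.13 + 84·0.22 = 33.12 m².
T₆₀ = 0.161 × 106 / 33.12 = 0.515 s.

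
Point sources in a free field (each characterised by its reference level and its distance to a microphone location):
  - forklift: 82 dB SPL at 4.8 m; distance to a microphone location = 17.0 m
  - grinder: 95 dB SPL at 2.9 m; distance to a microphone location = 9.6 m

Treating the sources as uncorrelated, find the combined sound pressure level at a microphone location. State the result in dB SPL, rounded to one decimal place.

First find each source's level at the receiver (point-source: −20·log₁₀(r/r_ref)), then combine on an intensity basis.
forklift: 82 − 20·log₁₀(17.0/4.8) = 82 − 10.98 = 71.02 dB SPL.
grinder: 95 − 20·log₁₀(9.6/2.9) = 95 − 10.40 = 84.60 dB SPL.
Σ 10^(L/10) = 3.012e+08 → L_total = 10·log₁₀(3.012e+08) = 84.79 dB SPL.

84.8 dB SPL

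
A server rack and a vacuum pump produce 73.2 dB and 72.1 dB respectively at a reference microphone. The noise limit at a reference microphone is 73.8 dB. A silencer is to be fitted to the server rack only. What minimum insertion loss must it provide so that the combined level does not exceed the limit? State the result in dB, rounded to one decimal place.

Fixed contribution from the other source: Σ 10^(L/10) = 10^(72.1/10) = 1.622e+07 (72.10 dB).
To meet 73.8 dB overall, the treated server rack may contribute at most 10^(73.8/10) − 1.622e+07 = 7.770e+06, i.e. 68.90 dB.
So the server rack must be reduced from 73.2 to 68.90 dB: IL = 4.30 dB.

4.3 dB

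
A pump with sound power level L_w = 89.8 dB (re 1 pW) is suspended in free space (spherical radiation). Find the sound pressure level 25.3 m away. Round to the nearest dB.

The power spreads over a sphere of area 4π·r², so L_p = L_w − 10·log₁₀(4π·r²).
4π·r² = 8044 m², 10·log₁₀ of that is 39.055 dB.
L_p = 89.8 − 39.055 = 50.75 dB.

51 dB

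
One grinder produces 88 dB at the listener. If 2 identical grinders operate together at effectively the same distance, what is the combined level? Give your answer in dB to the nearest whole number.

91 dB

N identical incoherent sources raise the level by 10·log₁₀ N.
L_total = 88 + 10·log₁₀(2) = 88 + 3.010 = 91.01 dB.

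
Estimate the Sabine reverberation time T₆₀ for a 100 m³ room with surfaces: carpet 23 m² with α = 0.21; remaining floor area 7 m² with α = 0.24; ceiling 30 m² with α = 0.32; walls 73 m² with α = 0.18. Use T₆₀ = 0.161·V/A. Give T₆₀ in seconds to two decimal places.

Summing Sᵢαᵢ: 23·0.21 + 7·0.24 + 30·0.32 + 73·0.18 = 29.25 m².
T₆₀ = 0.161 × 100 / 29.25 = 0.550 s.

0.55 s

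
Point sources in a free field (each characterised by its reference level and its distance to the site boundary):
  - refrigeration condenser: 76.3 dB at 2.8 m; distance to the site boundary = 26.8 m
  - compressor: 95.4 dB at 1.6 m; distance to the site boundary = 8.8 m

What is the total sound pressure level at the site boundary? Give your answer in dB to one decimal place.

80.6 dB

Propagate each source to the receiver with L = L_ref − 20·log₁₀(r/r_ref), then add intensities.
refrigeration condenser: 76.3 − 20·log₁₀(26.8/2.8) = 76.3 − 19.62 = 56.68 dB.
compressor: 95.4 − 20·log₁₀(8.8/1.6) = 95.4 − 14.81 = 80.59 dB.
Σ 10^(L/10) = 1.151e+08 → L_total = 10·log₁₀(1.151e+08) = 80.61 dB.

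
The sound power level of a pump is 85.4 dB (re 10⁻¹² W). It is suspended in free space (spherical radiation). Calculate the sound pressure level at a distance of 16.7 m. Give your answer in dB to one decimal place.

Free-field spherical radiation: L_p = L_w − 10·log₁₀(4π·r²), r = 16.7 m.
4π·r² = 3505 m², 10·log₁₀ of that is 35.446 dB.
L_p = 85.4 − 35.446 = 49.95 dB.

50.0 dB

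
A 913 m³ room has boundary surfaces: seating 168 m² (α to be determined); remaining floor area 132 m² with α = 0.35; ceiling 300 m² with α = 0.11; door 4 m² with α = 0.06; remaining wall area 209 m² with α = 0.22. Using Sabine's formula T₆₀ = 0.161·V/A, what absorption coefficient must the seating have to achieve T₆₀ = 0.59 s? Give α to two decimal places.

0.74

A = 0.161·V/T₆₀ = 0.161·913/0.59 = 249.14 m² sabins.
Absorption from the other surfaces = 132·0.35 + 300·0.11 + 4·0.06 + 209·0.22 = 125.42 m², so the seating must supply 123.72 m² over 168 m².
α = 123.72/168 = 0.736.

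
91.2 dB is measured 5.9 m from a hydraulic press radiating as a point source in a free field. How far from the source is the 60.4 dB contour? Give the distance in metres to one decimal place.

204.6 m

The 30.8 dB drop corresponds to a distance ratio of 10^(30.8/20) for a point source.
r₂ = 5.9·10^((91.2−60.4)/20) = 5.9·10^(30.8/20) = 204.57 m.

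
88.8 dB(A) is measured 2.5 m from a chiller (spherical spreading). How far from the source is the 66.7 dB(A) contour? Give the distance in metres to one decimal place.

Point-source spreading drops the level by 20·log₁₀(r₂/r₁); inverting, r₂/r₁ = 10^(ΔL/20).
r₂ = 2.5·10^((88.8−66.7)/20) = 2.5·10^(22.1/20) = 31.84 m.

31.8 m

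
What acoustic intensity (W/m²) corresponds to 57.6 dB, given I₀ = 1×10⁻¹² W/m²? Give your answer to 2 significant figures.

I/I₀ = 10^(57.6/10) = 5.754e+05, so I = 5.754e+05 × 10⁻¹² W/m².

5.8e-07 W/m²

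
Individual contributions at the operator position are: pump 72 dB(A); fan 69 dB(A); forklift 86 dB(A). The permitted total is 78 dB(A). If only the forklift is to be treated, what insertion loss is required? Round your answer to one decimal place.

The untreated sources together contribute 10^(72/10) + 10^(69/10) = 2.379e+07, i.e. 73.76 dB(A).
The limit corresponds to 10^(78/10) = 6.310e+07; subtracting the fixed part leaves 3.930e+07 for the forklift, i.e. 75.94 dB(A).
Required insertion loss = 86 − 75.94 = 10.06 dB.

10.1 dB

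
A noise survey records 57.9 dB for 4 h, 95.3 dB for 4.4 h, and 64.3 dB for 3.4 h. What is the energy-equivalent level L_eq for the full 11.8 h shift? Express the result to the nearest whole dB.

L_eq = 10·log₁₀[(1/T)·Σ tᵢ·10^(Lᵢ/10)] with T = 11.8 h.
Σ tᵢ·10^(Lᵢ/10) = 4·10^(57.9/10) + 4.4·10^(95.3/10) + 3.4·10^(64.3/10) = 1.492e+10.
L_eq = 10·log₁₀(1.492e+10/11.8) = 91.02 dB.

91 dB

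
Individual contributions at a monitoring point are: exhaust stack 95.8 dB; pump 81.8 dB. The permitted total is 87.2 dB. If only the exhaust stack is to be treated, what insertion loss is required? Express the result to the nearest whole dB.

10 dB

Fixed contribution from the other source: Σ 10^(L/10) = 10^(81.8/10) = 1.514e+08 (81.80 dB).
To meet 87.2 dB overall, the treated exhaust stack may contribute at most 10^(87.2/10) − 1.514e+08 = 3.735e+08, i.e. 85.72 dB.
So the exhaust stack must be reduced from 95.8 to 85.72 dB: IL = 10.08 dB.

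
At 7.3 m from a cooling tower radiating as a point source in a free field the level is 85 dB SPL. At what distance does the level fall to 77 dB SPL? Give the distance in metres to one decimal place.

18.3 m

The 8.0 dB drop corresponds to a distance ratio of 10^(8.0/20) for a point source.
r₂ = 7.3·10^((85−77)/20) = 7.3·10^(8.0/20) = 18.34 m.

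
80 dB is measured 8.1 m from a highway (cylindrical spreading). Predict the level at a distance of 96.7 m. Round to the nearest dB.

69 dB

Line-source attenuation: ΔL = 10·log₁₀(r₂/r₁) = 10·log₁₀(96.7/8.1) = 10.769 dB.
L₂ = 80 − 10·log₁₀(96.7/8.1) = 80 − 10.769 = 69.23 dB.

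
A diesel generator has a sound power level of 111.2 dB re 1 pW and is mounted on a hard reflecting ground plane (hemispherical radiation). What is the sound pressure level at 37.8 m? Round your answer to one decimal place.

71.7 dB

The power spreads over a hemisphere of area 2π·r², so L_p = L_w − 10·log₁₀(2π·r²).
2π·r² = 8978 m², 10·log₁₀ of that is 39.532 dB.
L_p = 111.2 − 39.532 = 71.67 dB.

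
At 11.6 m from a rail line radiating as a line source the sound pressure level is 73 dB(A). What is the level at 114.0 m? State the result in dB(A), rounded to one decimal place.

For a line source, L₂ = L₁ − 10·log₁₀(r₂/r₁).
L₂ = 73 − 10·log₁₀(114.0/11.6) = 73 − 9.924 = 63.08 dB(A).

63.1 dB(A)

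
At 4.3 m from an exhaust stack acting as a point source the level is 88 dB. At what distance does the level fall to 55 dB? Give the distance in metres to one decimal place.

192.1 m

For a point source L₁ − L₂ = 20·log₁₀(r₂/r₁), so r₂ = r₁·10^((L₁−L₂)/20).
r₂ = 4.3·10^((88−55)/20) = 4.3·10^(33.0/20) = 192.07 m.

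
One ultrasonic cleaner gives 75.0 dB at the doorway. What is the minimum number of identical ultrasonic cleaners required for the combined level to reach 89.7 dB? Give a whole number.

30

The shortfall is 89.7 − 75.0 = 14.7 dB, and N units add 10·log₁₀ N, so need 10·log₁₀ N ≥ 14.7.
N ≥ 10^(14.7/10) = 29.512, so N = 30.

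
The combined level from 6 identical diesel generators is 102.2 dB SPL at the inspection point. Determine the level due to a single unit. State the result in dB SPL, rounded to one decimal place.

94.4 dB SPL

For N identical incoherent sources L_total = L₁ + 10·log₁₀ N, so L₁ = 102.2 − 10·log₁₀(6) = 102.2 − 7.782.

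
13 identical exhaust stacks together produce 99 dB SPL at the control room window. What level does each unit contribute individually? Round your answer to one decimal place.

Dividing the total intensity by 13 lowers the level by 10·log₁₀ 13 = 11.139 dB: L₁ = 99 − 11.139.

87.9 dB SPL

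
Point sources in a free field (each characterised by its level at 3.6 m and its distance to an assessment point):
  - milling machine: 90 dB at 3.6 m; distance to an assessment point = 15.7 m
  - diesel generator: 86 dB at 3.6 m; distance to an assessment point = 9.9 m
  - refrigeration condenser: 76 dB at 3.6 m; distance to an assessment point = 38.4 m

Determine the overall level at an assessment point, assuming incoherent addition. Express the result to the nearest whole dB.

Apply inverse-square spreading to bring every level to the receiver, then sum 10^(L/10).
milling machine: 90 − 20·log₁₀(15.7/3.6) = 90 − 12.79 = 77.21 dB.
diesel generator: 86 − 20·log₁₀(9.9/3.6) = 86 − 8.79 = 77.21 dB.
refrigeration condenser: 76 − 20·log₁₀(38.4/3.6) = 76 − 20.56 = 55.44 dB.
Σ 10^(L/10) = 1.056e+08 → L_total = 10·log₁₀(1.056e+08) = 80.24 dB.

80 dB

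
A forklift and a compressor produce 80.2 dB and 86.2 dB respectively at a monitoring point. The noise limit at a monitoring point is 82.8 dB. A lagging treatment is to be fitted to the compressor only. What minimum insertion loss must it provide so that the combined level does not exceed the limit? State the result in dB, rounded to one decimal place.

Everything except the compressor sums to 10^(80.2/10) = 1.047e+08 in linear terms, 80.20 dB.
The limit corresponds to 10^(82.8/10) = 1.905e+08; subtracting the fixed part leaves 8.583e+07 for the compressor, i.e. 79.34 dB.
Required insertion loss = 86.2 − 79.34 = 6.86 dB.

6.9 dB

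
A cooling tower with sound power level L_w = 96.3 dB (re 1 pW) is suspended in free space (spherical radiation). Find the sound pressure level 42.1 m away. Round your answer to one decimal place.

52.8 dB

The power spreads over a sphere of area 4π·r², so L_p = L_w − 10·log₁₀(4π·r²).
4π·r² = 2.227e+04 m², 10·log₁₀ of that is 43.478 dB.
L_p = 96.3 − 43.478 = 52.82 dB.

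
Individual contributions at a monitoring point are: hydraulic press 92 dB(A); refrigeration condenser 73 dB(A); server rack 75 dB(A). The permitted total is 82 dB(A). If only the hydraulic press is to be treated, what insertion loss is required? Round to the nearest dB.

The untreated sources together contribute 10^(73/10) + 10^(75/10) = 5.158e+07, i.e. 77.12 dB(A).
The limit corresponds to 10^(82/10) = 1.585e+08; subtracting the fixed part leaves 1.069e+08 for the hydraulic press, i.e. 80.29 dB(A).
Required insertion loss = 92 − 80.29 = 11.71 dB.

12 dB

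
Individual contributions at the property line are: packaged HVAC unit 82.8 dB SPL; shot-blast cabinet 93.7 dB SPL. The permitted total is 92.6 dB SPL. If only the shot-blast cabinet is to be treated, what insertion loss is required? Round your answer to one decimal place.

Fixed contribution from the other source: Σ 10^(L/10) = 10^(82.8/10) = 1.905e+08 (82.80 dB SPL).
To meet 92.6 dB SPL overall, the treated shot-blast cabinet may contribute at most 10^(92.6/10) − 1.905e+08 = 1.629e+09, i.e. 92.12 dB SPL.
So the shot-blast cabinet must be reduced from 93.7 to 92.12 dB SPL: IL = 1.58 dB.

1.6 dB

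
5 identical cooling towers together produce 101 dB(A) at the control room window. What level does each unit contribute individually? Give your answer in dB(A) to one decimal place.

94.0 dB(A)

5 equal contributions raise the level by 10·log₁₀ 5 = 6.990 dB, so each unit alone gives 101 − 6.990.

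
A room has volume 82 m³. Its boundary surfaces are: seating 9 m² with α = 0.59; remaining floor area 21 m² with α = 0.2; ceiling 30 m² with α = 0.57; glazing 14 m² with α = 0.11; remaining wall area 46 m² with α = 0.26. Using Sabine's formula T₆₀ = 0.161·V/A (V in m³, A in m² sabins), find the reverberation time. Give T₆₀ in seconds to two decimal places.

0.33 s

Summing Sᵢαᵢ: 9·0.59 + 21·0.2 + 30·0.57 + 14·0.11 + 46·0.26 = 40.11 m².
T₆₀ = 0.161 × 82 / 40.11 = 0.329 s.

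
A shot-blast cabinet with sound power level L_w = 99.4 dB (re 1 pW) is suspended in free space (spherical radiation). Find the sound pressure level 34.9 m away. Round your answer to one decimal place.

57.6 dB

Free-field spherical radiation: L_p = L_w − 10·log₁₀(4π·r²), r = 34.9 m.
4π·r² = 1.531e+04 m², 10·log₁₀ of that is 41.849 dB.
L_p = 99.4 − 41.849 = 57.55 dB.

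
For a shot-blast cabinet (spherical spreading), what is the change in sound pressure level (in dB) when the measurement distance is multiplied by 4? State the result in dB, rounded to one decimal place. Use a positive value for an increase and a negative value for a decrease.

-12.0 dB

With spherical spreading the level changes by −20·log₁₀(r₂/r₁).
ΔL = −20·log₁₀(4) = -12.04 dB.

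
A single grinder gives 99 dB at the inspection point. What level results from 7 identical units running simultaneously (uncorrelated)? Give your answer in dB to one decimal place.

107.5 dB

With 7 equal, uncorrelated contributions the intensity is 7× that of one unit, giving a rise of 10·log₁₀ 7.
L_total = 99 + 10·log₁₀(7) = 99 + 8.451 = 107.45 dB.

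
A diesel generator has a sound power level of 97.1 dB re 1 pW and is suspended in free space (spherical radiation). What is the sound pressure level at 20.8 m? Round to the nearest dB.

60 dB

L_p = L_w − 10·log₁₀(4π·r²) with r = 20.8 m.
4π·r² = 5437 m², 10·log₁₀ of that is 37.353 dB.
L_p = 97.1 − 37.353 = 59.75 dB.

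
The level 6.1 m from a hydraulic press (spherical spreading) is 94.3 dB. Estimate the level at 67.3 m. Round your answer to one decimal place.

73.4 dB

Spherical spreading from a point source gives a 20·log₁₀(r₂/r₁) drop.
L₂ = 94.3 − 20·log₁₀(67.3/6.1) = 94.3 − 20.854 = 73.45 dB.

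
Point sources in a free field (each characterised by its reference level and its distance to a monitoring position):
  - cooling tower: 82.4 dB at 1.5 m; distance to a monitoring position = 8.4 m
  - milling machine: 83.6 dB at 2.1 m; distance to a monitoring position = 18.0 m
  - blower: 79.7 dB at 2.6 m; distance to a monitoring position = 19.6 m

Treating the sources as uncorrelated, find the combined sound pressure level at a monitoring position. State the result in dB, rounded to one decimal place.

70.1 dB

Propagate each source to the receiver with L = L_ref − 20·log₁₀(r/r_ref), then add intensities.
cooling tower: 82.4 − 20·log₁₀(8.4/1.5) = 82.4 − 14.96 = 67.44 dB.
milling machine: 83.6 − 20·log₁₀(18.0/2.1) = 83.6 − 18.66 = 64.94 dB.
blower: 79.7 − 20·log₁₀(19.6/2.6) = 79.7 − 17.55 = 62.15 dB.
Σ 10^(L/10) = 1.030e+07 → L_total = 10·log₁₀(1.030e+07) = 70.13 dB.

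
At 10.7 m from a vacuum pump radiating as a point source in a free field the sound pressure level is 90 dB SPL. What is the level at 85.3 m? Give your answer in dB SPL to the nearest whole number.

72 dB SPL

Point-source attenuation: ΔL = 20·log₁₀(r₂/r₁) = 20·log₁₀(85.3/10.7) = 18.031 dB.
L₂ = 90 − 20·log₁₀(85.3/10.7) = 90 − 18.031 = 71.97 dB SPL.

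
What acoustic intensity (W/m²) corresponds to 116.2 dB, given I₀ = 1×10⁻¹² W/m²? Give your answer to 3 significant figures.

0.417 W/m²

I = I₀·10^(L/10) = 10⁻¹² × 10^(116.2/10) = 10^(-0.380).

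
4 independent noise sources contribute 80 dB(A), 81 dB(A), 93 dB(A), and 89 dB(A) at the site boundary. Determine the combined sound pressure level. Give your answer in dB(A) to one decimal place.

For uncorrelated sources the intensities add, so convert each level to linear form, sum, and take 10·log₁₀ of the total.
Σ 10^(L/10) = 10^(80/10) + 10^(81/10) + 10^(93/10) + 10^(89/10) = 3.015e+09.
L_total = 10·log₁₀(3.015e+09) = 94.79 dB(A).

94.8 dB(A)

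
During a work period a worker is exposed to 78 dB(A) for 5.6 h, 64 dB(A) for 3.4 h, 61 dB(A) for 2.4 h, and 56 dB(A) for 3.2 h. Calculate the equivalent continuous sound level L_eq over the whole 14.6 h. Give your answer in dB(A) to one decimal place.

74.0 dB(A)

The energy average is taken in the linear domain: L_eq = 10·log₁₀[(Σ tᵢ·10^(Lᵢ/10))/T], T = 14.6 h.
Σ tᵢ·10^(Lᵢ/10) = 5.6·10^(78/10) + 3.4·10^(64/10) + 2.4·10^(61/10) + 3.2·10^(56/10) = 3.662e+08.
L_eq = 10·log₁₀(3.662e+08/14.6) = 73.99 dB(A).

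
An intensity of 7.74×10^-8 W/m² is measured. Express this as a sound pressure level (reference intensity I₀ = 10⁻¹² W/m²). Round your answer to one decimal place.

L = 10·log₁₀(I/I₀) = 10·log₁₀(7.74×10^-8/10⁻¹²) = 10·log₁₀(7.74×10^4).
L = 10·(0.8887 + 4) = 48.89 dB.

48.9 dB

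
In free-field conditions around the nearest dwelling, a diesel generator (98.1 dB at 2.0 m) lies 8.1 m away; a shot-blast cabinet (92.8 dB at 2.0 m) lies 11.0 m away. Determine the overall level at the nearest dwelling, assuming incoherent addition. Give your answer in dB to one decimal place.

86.6 dB

Propagate each source to the receiver with L = L_ref − 20·log₁₀(r/r_ref), then add intensities.
diesel generator: 98.1 − 20·log₁₀(8.1/2.0) = 98.1 − 12.15 = 85.95 dB.
shot-blast cabinet: 92.8 − 20·log₁₀(11.0/2.0) = 92.8 − 14.81 = 77.99 dB.
Σ 10^(L/10) = 4.566e+08 → L_total = 10·log₁₀(4.566e+08) = 86.60 dB.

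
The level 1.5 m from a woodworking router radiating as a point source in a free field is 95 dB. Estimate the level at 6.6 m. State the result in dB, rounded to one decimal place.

For a point source, L₂ = L₁ − 20·log₁₀(r₂/r₁).
L₂ = 95 − 20·log₁₀(6.6/1.5) = 95 − 12.869 = 82.13 dB.

82.1 dB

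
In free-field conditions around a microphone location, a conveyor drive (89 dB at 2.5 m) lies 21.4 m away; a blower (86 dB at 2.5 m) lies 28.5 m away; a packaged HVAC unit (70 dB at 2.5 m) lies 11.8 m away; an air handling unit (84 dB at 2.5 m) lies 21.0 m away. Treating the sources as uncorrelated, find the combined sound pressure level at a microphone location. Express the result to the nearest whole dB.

73 dB

Apply inverse-square spreading to bring every level to the receiver, then sum 10^(L/10).
conveyor drive: 89 − 20·log₁₀(21.4/2.5) = 89 − 18.65 = 70.35 dB.
blower: 86 − 20·log₁₀(28.5/2.5) = 86 − 21.14 = 64.86 dB.
packaged HVAC unit: 70 − 20·log₁₀(11.8/2.5) = 70 − 13.48 = 56.52 dB.
air handling unit: 84 − 20·log₁₀(21.0/2.5) = 84 − 18.49 = 65.51 dB.
Σ 10^(L/10) = 1.791e+07 → L_total = 10·log₁₀(1.791e+07) = 72.53 dB.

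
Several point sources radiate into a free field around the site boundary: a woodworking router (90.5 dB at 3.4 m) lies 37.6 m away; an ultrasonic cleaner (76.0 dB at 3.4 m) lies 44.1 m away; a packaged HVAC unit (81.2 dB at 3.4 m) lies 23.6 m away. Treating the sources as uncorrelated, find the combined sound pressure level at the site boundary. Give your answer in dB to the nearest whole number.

Apply inverse-square spreading to bring every level to the receiver, then sum 10^(L/10).
woodworking router: 90.5 − 20·log₁₀(37.6/3.4) = 90.5 − 20.87 = 69.63 dB.
ultrasonic cleaner: 76.0 − 20·log₁₀(44.1/3.4) = 76.0 − 22.26 = 53.74 dB.
packaged HVAC unit: 81.2 − 20·log₁₀(23.6/3.4) = 81.2 − 16.83 = 64.37 dB.
Σ 10^(L/10) = 1.215e+07 → L_total = 10·log₁₀(1.215e+07) = 70.84 dB.

71 dB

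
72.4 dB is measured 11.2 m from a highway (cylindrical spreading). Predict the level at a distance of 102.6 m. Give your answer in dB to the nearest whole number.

Line-source attenuation: ΔL = 10·log₁₀(r₂/r₁) = 10·log₁₀(102.6/11.2) = 9.619 dB.
L₂ = 72.4 − 10·log₁₀(102.6/11.2) = 72.4 − 9.619 = 62.78 dB.

63 dB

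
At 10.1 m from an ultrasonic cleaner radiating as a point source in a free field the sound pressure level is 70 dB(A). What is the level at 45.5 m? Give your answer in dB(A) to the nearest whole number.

For a point source, L₂ = L₁ − 20·log₁₀(r₂/r₁).
L₂ = 70 − 20·log₁₀(45.5/10.1) = 70 − 13.074 = 56.93 dB(A).

57 dB(A)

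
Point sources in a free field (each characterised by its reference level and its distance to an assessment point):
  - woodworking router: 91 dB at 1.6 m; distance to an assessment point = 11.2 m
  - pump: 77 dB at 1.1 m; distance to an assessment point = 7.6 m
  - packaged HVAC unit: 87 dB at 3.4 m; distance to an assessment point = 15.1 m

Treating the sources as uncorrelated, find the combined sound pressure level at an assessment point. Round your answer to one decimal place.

Propagate each source to the receiver with L = L_ref − 20·log₁₀(r/r_ref), then add intensities.
woodworking router: 91 − 20·log₁₀(11.2/1.6) = 91 − 16.90 = 74.10 dB.
pump: 77 − 20·log₁₀(7.6/1.1) = 77 − 16.79 = 60.21 dB.
packaged HVAC unit: 87 − 20·log₁₀(15.1/3.4) = 87 − 12.95 = 74.05 dB.
Σ 10^(L/10) = 5.215e+07 → L_total = 10·log₁₀(5.215e+07) = 77.17 dB.

77.2 dB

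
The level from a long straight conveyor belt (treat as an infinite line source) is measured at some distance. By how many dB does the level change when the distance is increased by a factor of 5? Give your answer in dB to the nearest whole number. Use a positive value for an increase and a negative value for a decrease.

-7 dB

With cylindrical spreading the level changes by −10·log₁₀(r₂/r₁).
ΔL = −10·log₁₀(5) = -6.99 dB.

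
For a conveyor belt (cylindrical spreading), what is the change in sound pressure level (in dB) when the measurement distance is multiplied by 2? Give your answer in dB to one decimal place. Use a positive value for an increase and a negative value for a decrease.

A line source loses 3 dB per doubling of distance; generally ΔL = −10·log₁₀(r₂/r₁).
ΔL = −10·log₁₀(2) = -3.01 dB.

-3.0 dB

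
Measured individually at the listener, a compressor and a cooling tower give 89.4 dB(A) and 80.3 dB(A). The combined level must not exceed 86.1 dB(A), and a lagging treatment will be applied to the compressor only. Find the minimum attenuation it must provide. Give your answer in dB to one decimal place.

Fixed contribution from the other source: Σ 10^(L/10) = 10^(80.3/10) = 1.072e+08 (80.30 dB(A)).
The limit corresponds to 10^(86.1/10) = 4.074e+08; subtracting the fixed part leaves 3.002e+08 for the compressor, i.e. 84.77 dB(A).
Required insertion loss = 89.4 − 84.77 = 4.63 dB.

4.6 dB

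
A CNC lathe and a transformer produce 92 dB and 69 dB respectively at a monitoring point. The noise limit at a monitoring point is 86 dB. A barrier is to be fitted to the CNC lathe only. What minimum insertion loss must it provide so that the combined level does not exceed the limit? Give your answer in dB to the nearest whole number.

6 dB

Everything except the CNC lathe sums to 10^(69/10) = 7.943e+06 in linear terms, 69.00 dB.
To meet 86 dB overall, the treated CNC lathe may contribute at most 10^(86/10) − 7.943e+06 = 3.902e+08, i.e. 85.91 dB.
Required insertion loss = 92 − 85.91 = 6.09 dB.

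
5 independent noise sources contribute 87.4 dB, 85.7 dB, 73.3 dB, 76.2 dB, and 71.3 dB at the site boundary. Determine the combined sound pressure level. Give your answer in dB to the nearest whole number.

90 dB

For uncorrelated sources the intensities add, so convert each level to linear form, sum, and take 10·log₁₀ of the total.
Σ 10^(L/10) = 10^(87.4/10) + 10^(85.7/10) + 10^(73.3/10) + 10^(76.2/10) + 10^(71.3/10) = 9.976e+08.
L_total = 10·log₁₀(9.976e+08) = 89.99 dB.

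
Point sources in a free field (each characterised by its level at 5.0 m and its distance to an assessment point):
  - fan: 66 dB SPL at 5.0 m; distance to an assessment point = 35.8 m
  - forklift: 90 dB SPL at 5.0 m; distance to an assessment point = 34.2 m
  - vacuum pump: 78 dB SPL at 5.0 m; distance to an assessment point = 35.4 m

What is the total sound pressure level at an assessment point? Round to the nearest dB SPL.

Apply inverse-square spreading to bring every level to the receiver, then sum 10^(L/10).
fan: 66 − 20·log₁₀(35.8/5.0) = 66 − 17.10 = 48.90 dB SPL.
forklift: 90 − 20·log₁₀(34.2/5.0) = 90 − 16.70 = 73.30 dB SPL.
vacuum pump: 78 − 20·log₁₀(35.4/5.0) = 78 − 17.00 = 61.00 dB SPL.
Σ 10^(L/10) = 2.271e+07 → L_total = 10·log₁₀(2.271e+07) = 73.56 dB SPL.

74 dB SPL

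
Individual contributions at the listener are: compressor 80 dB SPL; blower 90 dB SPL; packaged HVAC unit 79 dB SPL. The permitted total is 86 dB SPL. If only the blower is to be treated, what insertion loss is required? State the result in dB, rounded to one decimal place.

Fixed contribution from the other sources: Σ 10^(L/10) = 10^(80/10) + 10^(79/10) = 1.794e+08 (82.54 dB SPL).
The limit corresponds to 10^(86/10) = 3.981e+08; subtracting the fixed part leaves 2.187e+08 for the blower, i.e. 83.40 dB SPL.
Required insertion loss = 90 − 83.40 = 6.60 dB.

6.6 dB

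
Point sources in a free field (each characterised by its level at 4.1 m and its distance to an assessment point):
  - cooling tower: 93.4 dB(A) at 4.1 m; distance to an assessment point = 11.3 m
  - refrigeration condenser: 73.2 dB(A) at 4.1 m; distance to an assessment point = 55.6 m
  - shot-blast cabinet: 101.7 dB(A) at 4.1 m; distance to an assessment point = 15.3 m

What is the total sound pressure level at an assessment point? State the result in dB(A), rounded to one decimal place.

91.3 dB(A)

Propagate each source to the receiver with L = L_ref − 20·log₁₀(r/r_ref), then add intensities.
cooling tower: 93.4 − 20·log₁₀(11.3/4.1) = 93.4 − 8.81 = 84.59 dB(A).
refrigeration condenser: 73.2 − 20·log₁₀(55.6/4.1) = 73.2 − 22.65 = 50.55 dB(A).
shot-blast cabinet: 101.7 − 20·log₁₀(15.3/4.1) = 101.7 − 11.44 = 90.26 dB(A).
Σ 10^(L/10) = 1.350e+09 → L_total = 10·log₁₀(1.350e+09) = 91.30 dB(A).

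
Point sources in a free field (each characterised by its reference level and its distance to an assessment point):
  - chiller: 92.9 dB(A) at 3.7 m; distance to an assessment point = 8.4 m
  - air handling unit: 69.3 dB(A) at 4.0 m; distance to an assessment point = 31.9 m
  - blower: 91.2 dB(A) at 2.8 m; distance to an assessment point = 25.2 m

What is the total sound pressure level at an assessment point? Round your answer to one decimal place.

Apply inverse-square spreading to bring every level to the receiver, then sum 10^(L/10).
chiller: 92.9 − 20·log₁₀(8.4/3.7) = 92.9 − 7.12 = 85.78 dB(A).
air handling unit: 69.3 − 20·log₁₀(31.9/4.0) = 69.3 − 18.03 = 51.27 dB(A).
blower: 91.2 − 20·log₁₀(25.2/2.8) = 91.2 − 19.08 = 72.12 dB(A).
Σ 10^(L/10) = 3.947e+08 → L_total = 10·log₁₀(3.947e+08) = 85.96 dB(A).

86.0 dB(A)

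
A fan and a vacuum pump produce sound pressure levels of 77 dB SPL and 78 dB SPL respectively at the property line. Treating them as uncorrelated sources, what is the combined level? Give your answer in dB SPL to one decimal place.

Incoherent sources combine by intensity addition: L_total = 10·log₁₀(Σ 10^(L_i/10)).
Σ 10^(L/10) = 10^(77/10) + 10^(78/10) = 1.132e+08.
L_total = 10·log₁₀(1.132e+08) = 80.54 dB SPL.

80.5 dB SPL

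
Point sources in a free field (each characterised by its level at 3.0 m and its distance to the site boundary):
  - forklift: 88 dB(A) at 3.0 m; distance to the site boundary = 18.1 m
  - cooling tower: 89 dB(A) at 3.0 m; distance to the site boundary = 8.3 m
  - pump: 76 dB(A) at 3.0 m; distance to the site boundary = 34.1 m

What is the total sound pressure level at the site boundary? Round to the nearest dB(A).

81 dB(A)

Propagate each source to the receiver with L = L_ref − 20·log₁₀(r/r_ref), then add intensities.
forklift: 88 − 20·log₁₀(18.1/3.0) = 88 − 15.61 = 72.39 dB(A).
cooling tower: 89 − 20·log₁₀(8.3/3.0) = 89 − 8.84 = 80.16 dB(A).
pump: 76 − 20·log₁₀(34.1/3.0) = 76 − 21.11 = 54.89 dB(A).
Σ 10^(L/10) = 1.214e+08 → L_total = 10·log₁₀(1.214e+08) = 80.84 dB(A).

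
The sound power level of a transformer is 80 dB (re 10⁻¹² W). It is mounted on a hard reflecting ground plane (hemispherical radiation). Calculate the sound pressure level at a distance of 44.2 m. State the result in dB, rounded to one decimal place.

39.1 dB

L_p = L_w − 10·log₁₀(2π·r²) with r = 44.2 m.
2π·r² = 1.228e+04 m², 10·log₁₀ of that is 40.890 dB.
L_p = 80 − 40.890 = 39.11 dB.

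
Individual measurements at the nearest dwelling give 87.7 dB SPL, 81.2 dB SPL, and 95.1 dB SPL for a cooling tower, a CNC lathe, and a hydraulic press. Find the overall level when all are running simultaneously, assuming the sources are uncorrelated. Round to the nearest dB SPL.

96 dB SPL

Incoherent sources combine by intensity addition: L_total = 10·log₁₀(Σ 10^(L_i/10)).
Σ 10^(L/10) = 10^(87.7/10) + 10^(81.2/10) + 10^(95.1/10) = 3.957e+09.
L_total = 10·log₁₀(3.957e+09) = 95.97 dB SPL.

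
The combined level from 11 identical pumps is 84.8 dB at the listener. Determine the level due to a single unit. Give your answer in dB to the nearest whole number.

74 dB

For N identical incoherent sources L_total = L₁ + 10·log₁₀ N, so L₁ = 84.8 − 10·log₁₀(11) = 84.8 − 10.414.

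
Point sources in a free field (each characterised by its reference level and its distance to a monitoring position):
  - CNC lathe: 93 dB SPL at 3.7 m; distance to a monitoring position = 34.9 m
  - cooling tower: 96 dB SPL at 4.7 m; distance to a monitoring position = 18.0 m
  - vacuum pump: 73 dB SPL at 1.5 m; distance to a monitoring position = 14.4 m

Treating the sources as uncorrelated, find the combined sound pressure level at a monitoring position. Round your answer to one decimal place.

84.7 dB SPL

First find each source's level at the receiver (point-source: −20·log₁₀(r/r_ref)), then combine on an intensity basis.
CNC lathe: 93 − 20·log₁₀(34.9/3.7) = 93 − 19.49 = 73.51 dB SPL.
cooling tower: 96 − 20·log₁₀(18.0/4.7) = 96 − 11.66 = 84.34 dB SPL.
vacuum pump: 73 − 20·log₁₀(14.4/1.5) = 73 − 19.65 = 53.35 dB SPL.
Σ 10^(L/10) = 2.941e+08 → L_total = 10·log₁₀(2.941e+08) = 84.68 dB SPL.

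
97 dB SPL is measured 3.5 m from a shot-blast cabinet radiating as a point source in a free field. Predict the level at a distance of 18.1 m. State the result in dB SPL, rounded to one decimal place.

Point-source attenuation: ΔL = 20·log₁₀(r₂/r₁) = 20·log₁₀(18.1/3.5) = 14.272 dB.
L₂ = 97 − 20·log₁₀(18.1/3.5) = 97 − 14.272 = 82.73 dB SPL.

82.7 dB SPL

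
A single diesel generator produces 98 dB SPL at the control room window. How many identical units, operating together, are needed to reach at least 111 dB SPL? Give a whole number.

20

N identical sources give L₁ + 10·log₁₀ N, so require 10·log₁₀ N ≥ 111 − 98 = 13.0 dB.
N ≥ 10^(13.0/10) = 19.953, so N = 20.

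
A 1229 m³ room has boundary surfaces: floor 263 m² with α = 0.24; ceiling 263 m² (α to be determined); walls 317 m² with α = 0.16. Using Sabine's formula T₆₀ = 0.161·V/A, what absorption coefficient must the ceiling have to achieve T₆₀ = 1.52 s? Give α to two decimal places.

0.06

A = 0.161·V/T₆₀ = 0.161·1229/1.52 = 130.18 m² sabins.
Absorption from the other surfaces = 263·0.24 + 317·0.16 = 113.84 m², so the ceiling must supply 16.34 m² over 263 m².
α = 16.34/263 = 0.062.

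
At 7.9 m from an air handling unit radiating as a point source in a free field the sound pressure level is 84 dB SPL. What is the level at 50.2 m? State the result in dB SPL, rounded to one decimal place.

For a point source, L₂ = L₁ − 20·log₁₀(r₂/r₁).
L₂ = 84 − 20·log₁₀(50.2/7.9) = 84 − 16.062 = 67.94 dB SPL.

67.9 dB SPL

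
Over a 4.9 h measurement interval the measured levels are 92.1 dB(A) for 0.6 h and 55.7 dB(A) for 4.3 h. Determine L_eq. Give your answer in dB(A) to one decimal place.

Weight each interval's intensity by its duration and average over T = 4.9 h:
Σ tᵢ·10^(Lᵢ/10) = 0.6·10^(92.1/10) + 4.3·10^(55.7/10) = 9.747e+08.
L_eq = 10·log₁₀(9.747e+08/4.9) = 82.99 dB(A).

83.0 dB(A)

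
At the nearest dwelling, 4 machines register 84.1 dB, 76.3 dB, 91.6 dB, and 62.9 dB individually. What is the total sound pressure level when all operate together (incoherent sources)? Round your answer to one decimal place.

Incoherent sources combine by intensity addition: L_total = 10·log₁₀(Σ 10^(L_i/10)).
Σ 10^(L/10) = 10^(84.1/10) + 10^(76.3/10) + 10^(91.6/10) + 10^(62.9/10) = 1.747e+09.
L_total = 10·log₁₀(1.747e+09) = 92.42 dB.

92.4 dB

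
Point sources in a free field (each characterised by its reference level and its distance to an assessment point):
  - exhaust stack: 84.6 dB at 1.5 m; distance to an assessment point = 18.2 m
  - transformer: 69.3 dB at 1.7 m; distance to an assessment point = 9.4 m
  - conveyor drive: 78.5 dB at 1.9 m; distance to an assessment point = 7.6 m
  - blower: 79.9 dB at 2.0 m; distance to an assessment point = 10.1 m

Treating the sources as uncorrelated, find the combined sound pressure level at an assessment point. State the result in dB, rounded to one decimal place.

70.2 dB

First find each source's level at the receiver (point-source: −20·log₁₀(r/r_ref)), then combine on an intensity basis.
exhaust stack: 84.6 − 20·log₁₀(18.2/1.5) = 84.6 − 21.68 = 62.92 dB.
transformer: 69.3 − 20·log₁₀(9.4/1.7) = 69.3 − 14.85 = 54.45 dB.
conveyor drive: 78.5 − 20·log₁₀(7.6/1.9) = 78.5 − 12.04 = 66.46 dB.
blower: 79.9 − 20·log₁₀(10.1/2.0) = 79.9 − 14.07 = 65.83 dB.
Σ 10^(L/10) = 1.049e+07 → L_total = 10·log₁₀(1.049e+07) = 70.21 dB.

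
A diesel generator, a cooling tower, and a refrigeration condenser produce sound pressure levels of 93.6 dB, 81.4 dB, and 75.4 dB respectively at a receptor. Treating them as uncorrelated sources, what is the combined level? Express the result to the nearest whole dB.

94 dB

For uncorrelated sources the intensities add, so convert each level to linear form, sum, and take 10·log₁₀ of the total.
Σ 10^(L/10) = 10^(93.6/10) + 10^(81.4/10) + 10^(75.4/10) = 2.464e+09.
L_total = 10·log₁₀(2.464e+09) = 93.92 dB.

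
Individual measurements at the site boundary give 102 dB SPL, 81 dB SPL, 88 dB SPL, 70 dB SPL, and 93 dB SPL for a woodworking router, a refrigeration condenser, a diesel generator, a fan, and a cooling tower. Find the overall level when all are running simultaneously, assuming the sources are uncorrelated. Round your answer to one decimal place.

For uncorrelated sources the intensities add, so convert each level to linear form, sum, and take 10·log₁₀ of the total.
Σ 10^(L/10) = 10^(102/10) + 10^(81/10) + 10^(88/10) + 10^(70/10) + 10^(93/10) = 1.861e+10.
L_total = 10·log₁₀(1.861e+10) = 102.70 dB SPL.

102.7 dB SPL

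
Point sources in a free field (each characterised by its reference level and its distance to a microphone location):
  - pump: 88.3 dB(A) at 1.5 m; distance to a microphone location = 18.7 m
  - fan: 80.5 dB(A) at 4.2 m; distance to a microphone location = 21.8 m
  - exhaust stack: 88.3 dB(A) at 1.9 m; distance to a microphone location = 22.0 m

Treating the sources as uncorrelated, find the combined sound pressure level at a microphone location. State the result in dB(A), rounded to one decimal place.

Propagate each source to the receiver with L = L_ref − 20·log₁₀(r/r_ref), then add intensities.
pump: 88.3 − 20·log₁₀(18.7/1.5) = 88.3 − 21.92 = 66.38 dB(A).
fan: 80.5 − 20·log₁₀(21.8/4.2) = 80.5 − 14.30 = 66.20 dB(A).
exhaust stack: 88.3 − 20·log₁₀(22.0/1.9) = 88.3 − 21.27 = 67.03 dB(A).
Σ 10^(L/10) = 1.356e+07 → L_total = 10·log₁₀(1.356e+07) = 71.32 dB(A).

71.3 dB(A)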